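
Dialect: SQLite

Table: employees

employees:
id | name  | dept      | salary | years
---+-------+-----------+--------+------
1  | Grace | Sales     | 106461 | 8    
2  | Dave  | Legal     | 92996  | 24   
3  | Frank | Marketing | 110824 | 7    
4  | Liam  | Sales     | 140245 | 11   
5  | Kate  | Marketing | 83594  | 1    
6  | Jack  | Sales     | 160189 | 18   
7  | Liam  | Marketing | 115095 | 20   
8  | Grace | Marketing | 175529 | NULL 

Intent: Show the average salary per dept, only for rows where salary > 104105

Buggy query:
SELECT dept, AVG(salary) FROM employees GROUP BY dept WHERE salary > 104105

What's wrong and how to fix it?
Bug: Row-level WHERE must come before GROUP BY in the clause order

Fix: Place WHERE between FROM and GROUP BY

Corrected query:
SELECT dept, AVG(salary) FROM employees WHERE salary > 104105 GROUP BY dept

Result:
dept      | AVG(salary)  
----------+--------------
Marketing | 133816       
Sales     | 135631.666667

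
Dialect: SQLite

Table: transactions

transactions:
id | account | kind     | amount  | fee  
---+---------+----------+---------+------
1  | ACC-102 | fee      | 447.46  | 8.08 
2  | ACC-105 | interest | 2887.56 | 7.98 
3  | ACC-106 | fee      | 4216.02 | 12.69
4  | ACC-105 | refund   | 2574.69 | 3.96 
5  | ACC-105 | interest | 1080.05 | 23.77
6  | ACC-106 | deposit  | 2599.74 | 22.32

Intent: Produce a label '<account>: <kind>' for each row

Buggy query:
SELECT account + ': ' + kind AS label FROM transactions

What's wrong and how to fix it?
Bug: '+' is numeric addition; on text columns SQLite converts them to 0 instead of concatenating

Fix: Replace + with || to concatenate text

Corrected query:
SELECT account || ': ' || kind AS label FROM transactions

Result:
label            
-----------------
ACC-102: fee     
ACC-105: interest
ACC-106: fee     
ACC-105: refund  
ACC-105: interest
ACC-106: deposit 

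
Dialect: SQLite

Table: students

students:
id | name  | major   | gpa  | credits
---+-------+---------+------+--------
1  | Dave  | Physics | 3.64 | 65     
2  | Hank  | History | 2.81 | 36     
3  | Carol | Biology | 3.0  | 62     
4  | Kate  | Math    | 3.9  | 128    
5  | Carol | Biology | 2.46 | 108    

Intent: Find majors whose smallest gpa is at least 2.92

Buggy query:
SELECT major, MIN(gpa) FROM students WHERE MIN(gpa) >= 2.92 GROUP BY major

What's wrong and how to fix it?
Bug: MIN() in WHERE is a misuse of aggregate

Fix: Replace WHERE with HAVING after the GROUP BY

Corrected query:
SELECT major, MIN(gpa) FROM students GROUP BY major HAVING MIN(gpa) >= 2.92

Result:
major   | MIN(gpa)
--------+---------
Math    | 3.9     
Physics | 3.64    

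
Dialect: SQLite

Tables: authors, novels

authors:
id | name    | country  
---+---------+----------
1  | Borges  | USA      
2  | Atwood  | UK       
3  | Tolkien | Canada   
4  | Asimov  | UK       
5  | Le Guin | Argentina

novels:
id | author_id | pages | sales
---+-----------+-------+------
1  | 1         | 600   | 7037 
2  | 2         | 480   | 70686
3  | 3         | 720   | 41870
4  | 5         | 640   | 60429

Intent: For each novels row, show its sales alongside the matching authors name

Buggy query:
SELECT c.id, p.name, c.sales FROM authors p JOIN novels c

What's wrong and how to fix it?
Bug: Missing join condition: each novels row is matched to all authors rows instead of just its own

Fix: Add ON c.author_id = p.id to the JOIN

Corrected query:
SELECT c.id, p.name, c.sales FROM authors p JOIN novels c ON c.author_id = p.id

Result:
id | name    | sales
---+---------+------
1  | Borges  | 7037 
2  | Atwood  | 70686
3  | Tolkien | 41870
4  | Le Guin | 60429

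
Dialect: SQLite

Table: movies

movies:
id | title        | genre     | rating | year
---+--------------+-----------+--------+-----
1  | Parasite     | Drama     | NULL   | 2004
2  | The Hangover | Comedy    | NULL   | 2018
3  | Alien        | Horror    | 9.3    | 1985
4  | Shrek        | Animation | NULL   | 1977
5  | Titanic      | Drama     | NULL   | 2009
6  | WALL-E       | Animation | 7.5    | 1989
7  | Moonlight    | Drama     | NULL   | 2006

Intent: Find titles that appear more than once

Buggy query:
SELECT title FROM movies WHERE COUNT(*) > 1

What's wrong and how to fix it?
Bug: WHERE can't reference COUNT(*); aggregates are computed after WHERE

Fix: Group first, then use HAVING for the count condition

Corrected query:
SELECT title FROM movies GROUP BY title HAVING COUNT(*) > 1

Result:
(no rows)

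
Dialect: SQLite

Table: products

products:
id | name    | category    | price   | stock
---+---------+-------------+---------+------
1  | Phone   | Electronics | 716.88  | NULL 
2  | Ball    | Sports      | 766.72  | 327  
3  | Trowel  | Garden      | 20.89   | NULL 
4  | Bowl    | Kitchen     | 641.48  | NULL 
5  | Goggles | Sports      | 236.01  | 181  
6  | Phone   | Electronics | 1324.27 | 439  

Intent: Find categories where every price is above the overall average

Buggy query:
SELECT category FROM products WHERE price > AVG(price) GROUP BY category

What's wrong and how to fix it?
Bug: AVG() is an aggregate; it can't sit directly in WHERE

Fix: Compute the overall average in a scalar subquery and compare each group's MIN against it in HAVING

Corrected query:
SELECT category FROM products GROUP BY category HAVING MIN(price) > (SELECT AVG(price) FROM products)

Result:
category   
-----------
Electronics
Kitchen    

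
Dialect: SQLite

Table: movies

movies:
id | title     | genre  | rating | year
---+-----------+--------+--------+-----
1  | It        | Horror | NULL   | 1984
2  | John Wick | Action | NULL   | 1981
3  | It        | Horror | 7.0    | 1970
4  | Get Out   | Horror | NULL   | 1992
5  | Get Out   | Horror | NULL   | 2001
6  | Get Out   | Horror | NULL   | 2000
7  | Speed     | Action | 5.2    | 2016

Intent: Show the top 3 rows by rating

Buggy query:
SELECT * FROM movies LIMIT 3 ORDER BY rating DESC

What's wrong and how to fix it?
Bug: ORDER BY cannot follow LIMIT; LIMIT is the final clause

Fix: Sort with ORDER BY, then apply LIMIT

Corrected query:
SELECT * FROM movies ORDER BY rating DESC LIMIT 3

Result:
id | title | genre  | rating | year
---+-------+--------+--------+-----
3  | It    | Horror | 7      | 1970
7  | Speed | Action | 5.2    | 2016
1  | It    | Horror | NULL   | 1984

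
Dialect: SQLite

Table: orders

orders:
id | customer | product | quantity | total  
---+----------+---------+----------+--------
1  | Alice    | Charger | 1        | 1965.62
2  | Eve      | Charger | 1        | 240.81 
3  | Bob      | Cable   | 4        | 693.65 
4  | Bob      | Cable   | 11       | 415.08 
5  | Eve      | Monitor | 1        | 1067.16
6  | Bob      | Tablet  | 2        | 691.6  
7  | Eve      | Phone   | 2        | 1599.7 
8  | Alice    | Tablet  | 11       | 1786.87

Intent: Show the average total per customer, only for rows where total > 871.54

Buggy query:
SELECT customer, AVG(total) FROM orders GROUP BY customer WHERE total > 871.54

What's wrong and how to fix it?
Bug: Row-level WHERE must come before GROUP BY in the clause order

Fix: Place WHERE between FROM and GROUP BY

Corrected query:
SELECT customer, AVG(total) FROM orders WHERE total > 871.54 GROUP BY customer

Result:
customer | AVG(total)
---------+-----------
Alice    | 1876.245  
Eve      | 1333.43   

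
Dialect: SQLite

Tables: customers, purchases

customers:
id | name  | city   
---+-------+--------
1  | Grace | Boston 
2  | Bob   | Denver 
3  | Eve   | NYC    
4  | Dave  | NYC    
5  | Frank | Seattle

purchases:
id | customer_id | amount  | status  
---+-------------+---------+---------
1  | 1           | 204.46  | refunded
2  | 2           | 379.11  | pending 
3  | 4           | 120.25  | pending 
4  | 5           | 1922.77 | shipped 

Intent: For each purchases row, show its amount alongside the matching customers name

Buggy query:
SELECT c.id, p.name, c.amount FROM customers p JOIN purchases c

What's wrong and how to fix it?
Bug: Missing join condition: each purchases row is matched to all customers rows instead of just its own

Fix: Add ON c.customer_id = p.id to the JOIN

Corrected query:
SELECT c.id, p.name, c.amount FROM customers p JOIN purchases c ON c.customer_id = p.id

Result:
id | name  | amount 
---+-------+--------
1  | Grace | 204.46 
2  | Bob   | 379.11 
3  | Dave  | 120.25 
4  | Frank | 1922.77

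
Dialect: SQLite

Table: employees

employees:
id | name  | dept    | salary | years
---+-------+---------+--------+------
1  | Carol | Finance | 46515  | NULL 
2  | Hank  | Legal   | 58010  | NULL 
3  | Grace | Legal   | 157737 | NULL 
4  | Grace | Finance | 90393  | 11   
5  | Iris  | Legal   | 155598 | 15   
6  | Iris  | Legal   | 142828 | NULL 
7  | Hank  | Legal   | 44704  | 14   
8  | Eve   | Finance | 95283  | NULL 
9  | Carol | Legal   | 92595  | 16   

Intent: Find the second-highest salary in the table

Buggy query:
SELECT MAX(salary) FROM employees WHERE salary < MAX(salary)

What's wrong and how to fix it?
Bug: The inner MAX is an aggregate inside WHERE, which is not allowed

Fix: Compute the overall MAX in a subquery, then take MAX of rows below it

Corrected query:
SELECT MAX(salary) FROM employees WHERE salary < (SELECT MAX(salary) FROM employees)

Result:
MAX(salary)
-----------
155598     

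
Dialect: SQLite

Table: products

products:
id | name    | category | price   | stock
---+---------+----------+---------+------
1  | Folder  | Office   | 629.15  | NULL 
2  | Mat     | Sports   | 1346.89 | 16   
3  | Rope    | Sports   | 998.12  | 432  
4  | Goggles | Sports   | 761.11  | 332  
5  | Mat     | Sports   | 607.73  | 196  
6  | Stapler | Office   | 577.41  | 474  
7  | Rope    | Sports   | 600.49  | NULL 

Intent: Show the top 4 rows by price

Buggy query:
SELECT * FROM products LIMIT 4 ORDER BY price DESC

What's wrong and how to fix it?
Bug: ORDER BY cannot follow LIMIT; LIMIT is the final clause

Fix: Sort with ORDER BY, then apply LIMIT

Corrected query:
SELECT * FROM products ORDER BY price DESC LIMIT 4

Result:
id | name    | category | price   | stock
---+---------+----------+---------+------
2  | Mat     | Sports   | 1346.89 | 16   
3  | Rope    | Sports   | 998.12  | 432  
4  | Goggles | Sports   | 761.11  | 332  
1  | Folder  | Office   | 629.15  | NULL 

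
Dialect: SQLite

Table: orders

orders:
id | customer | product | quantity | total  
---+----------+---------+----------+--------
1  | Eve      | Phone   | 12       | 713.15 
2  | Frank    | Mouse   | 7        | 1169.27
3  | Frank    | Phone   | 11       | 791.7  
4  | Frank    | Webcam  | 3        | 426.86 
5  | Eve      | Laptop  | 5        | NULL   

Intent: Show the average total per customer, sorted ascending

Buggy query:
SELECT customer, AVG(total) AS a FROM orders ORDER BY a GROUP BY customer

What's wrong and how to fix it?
Bug: ORDER BY appears before GROUP BY; SQL clause order requires GROUP BY first

Fix: Move ORDER BY to the end, after GROUP BY

Corrected query:
SELECT customer, AVG(total) AS a FROM orders GROUP BY customer ORDER BY a

Result:
customer | a         
---------+-----------
Eve      | 713.15    
Frank    | 795.943333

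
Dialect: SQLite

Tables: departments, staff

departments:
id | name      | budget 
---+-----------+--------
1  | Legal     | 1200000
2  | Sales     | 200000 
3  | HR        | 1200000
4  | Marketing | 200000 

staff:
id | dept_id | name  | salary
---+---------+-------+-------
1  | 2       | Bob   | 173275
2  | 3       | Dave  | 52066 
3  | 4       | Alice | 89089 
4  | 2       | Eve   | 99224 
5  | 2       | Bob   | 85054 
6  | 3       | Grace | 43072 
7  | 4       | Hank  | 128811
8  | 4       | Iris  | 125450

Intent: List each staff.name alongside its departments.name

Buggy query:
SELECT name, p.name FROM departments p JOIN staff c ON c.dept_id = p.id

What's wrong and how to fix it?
Bug: Both tables have a 'name' column; the unqualified reference is ambiguous

Fix: Qualify the column with its table alias (c.name)

Corrected query:
SELECT c.name, p.name FROM departments p JOIN staff c ON c.dept_id = p.id

Result:
name  | name     
------+----------
Bob   | Sales    
Dave  | HR       
Alice | Marketing
Eve   | Sales    
Bob   | Sales    
Grace | HR       
Hank  | Marketing
Iris  | Marketing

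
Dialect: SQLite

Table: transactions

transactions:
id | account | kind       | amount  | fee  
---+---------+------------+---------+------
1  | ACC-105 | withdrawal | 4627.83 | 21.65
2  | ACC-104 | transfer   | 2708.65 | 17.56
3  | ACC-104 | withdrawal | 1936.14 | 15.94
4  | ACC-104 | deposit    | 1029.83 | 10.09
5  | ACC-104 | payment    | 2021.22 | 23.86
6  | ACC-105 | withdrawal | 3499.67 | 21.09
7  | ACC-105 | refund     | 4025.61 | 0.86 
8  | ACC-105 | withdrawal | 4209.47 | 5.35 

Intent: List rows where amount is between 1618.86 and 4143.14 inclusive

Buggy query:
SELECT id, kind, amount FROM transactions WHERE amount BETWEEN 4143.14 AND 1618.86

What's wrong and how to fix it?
Bug: The bounds are reversed; BETWEEN a AND b requires a <= b to match anything

Fix: Swap the bounds so the smaller value comes first

Corrected query:
SELECT id, kind, amount FROM transactions WHERE amount BETWEEN 1618.86 AND 4143.14

Result:
id | kind       | amount 
---+------------+--------
2  | transfer   | 2708.65
3  | withdrawal | 1936.14
5  | payment    | 2021.22
6  | withdrawal | 3499.67
7  | refund     | 4025.61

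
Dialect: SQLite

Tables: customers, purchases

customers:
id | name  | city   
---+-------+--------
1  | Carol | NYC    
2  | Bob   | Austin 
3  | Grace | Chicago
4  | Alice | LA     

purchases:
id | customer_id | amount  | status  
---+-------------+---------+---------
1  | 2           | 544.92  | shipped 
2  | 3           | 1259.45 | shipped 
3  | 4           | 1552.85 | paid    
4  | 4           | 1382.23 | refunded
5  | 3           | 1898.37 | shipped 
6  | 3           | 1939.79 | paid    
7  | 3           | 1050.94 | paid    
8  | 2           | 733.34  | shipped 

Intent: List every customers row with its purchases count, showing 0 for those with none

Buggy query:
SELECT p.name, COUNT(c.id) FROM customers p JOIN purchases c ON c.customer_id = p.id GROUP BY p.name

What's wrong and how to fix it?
Bug: INNER JOIN drops customers rows that have no matching purchases rows

Fix: Use LEFT JOIN so parents without children still appear (COUNT(c.id) gives 0)

Corrected query:
SELECT p.name, COUNT(c.id) FROM customers p LEFT JOIN purchases c ON c.customer_id = p.id GROUP BY p.name

Result:
name  | COUNT(c.id)
------+------------
Alice | 2          
Bob   | 2          
Carol | 0          
Grace | 4          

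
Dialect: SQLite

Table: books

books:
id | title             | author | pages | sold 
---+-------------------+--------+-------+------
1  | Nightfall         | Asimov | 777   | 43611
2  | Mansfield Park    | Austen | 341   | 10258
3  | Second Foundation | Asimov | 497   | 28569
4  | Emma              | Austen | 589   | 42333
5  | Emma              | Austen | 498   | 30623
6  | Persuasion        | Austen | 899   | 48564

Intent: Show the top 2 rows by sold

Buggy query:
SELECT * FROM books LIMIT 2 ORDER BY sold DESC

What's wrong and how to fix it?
Bug: LIMIT must come after ORDER BY

Fix: Sort with ORDER BY, then apply LIMIT

Corrected query:
SELECT * FROM books ORDER BY sold DESC LIMIT 2

Result:
id | title      | author | pages | sold 
---+------------+--------+-------+------
6  | Persuasion | Austen | 899   | 48564
1  | Nightfall  | Asimov | 777   | 43611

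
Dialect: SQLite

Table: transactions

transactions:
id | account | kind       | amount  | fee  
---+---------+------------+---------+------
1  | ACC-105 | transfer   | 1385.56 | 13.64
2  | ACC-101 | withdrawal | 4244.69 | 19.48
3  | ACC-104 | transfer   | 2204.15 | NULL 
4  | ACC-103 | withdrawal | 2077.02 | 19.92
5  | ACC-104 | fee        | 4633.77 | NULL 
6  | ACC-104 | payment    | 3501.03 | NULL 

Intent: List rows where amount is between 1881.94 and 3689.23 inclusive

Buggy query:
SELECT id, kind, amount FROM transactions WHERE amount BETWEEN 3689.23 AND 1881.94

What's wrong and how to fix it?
Bug: BETWEEN expects the lower bound first; with 3689.23 AND 1881.94 the range is empty

Fix: Write BETWEEN 1881.94 AND 3689.23

Corrected query:
SELECT id, kind, amount FROM transactions WHERE amount BETWEEN 1881.94 AND 3689.23

Result:
id | kind       | amount 
---+------------+--------
3  | transfer   | 2204.15
4  | withdrawal | 2077.02
6  | payment    | 3501.03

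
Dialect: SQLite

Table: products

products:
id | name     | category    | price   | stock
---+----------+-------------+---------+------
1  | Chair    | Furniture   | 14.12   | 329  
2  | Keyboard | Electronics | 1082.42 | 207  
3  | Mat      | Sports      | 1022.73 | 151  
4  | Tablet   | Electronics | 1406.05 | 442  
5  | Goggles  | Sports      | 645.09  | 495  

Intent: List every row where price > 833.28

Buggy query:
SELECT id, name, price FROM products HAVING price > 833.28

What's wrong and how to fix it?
Bug: This is a non-aggregate query (no GROUP BY, no aggregates), so in SQLite the HAVING clause is invalid here; a row-level condition belongs in WHERE

Fix: Replace HAVING with WHERE since the condition applies to individual rows

Corrected query:
SELECT id, name, price FROM products WHERE price > 833.28

Result:
id | name     | price  
---+----------+--------
2  | Keyboard | 1082.42
3  | Mat      | 1022.73
4  | Tablet   | 1406.05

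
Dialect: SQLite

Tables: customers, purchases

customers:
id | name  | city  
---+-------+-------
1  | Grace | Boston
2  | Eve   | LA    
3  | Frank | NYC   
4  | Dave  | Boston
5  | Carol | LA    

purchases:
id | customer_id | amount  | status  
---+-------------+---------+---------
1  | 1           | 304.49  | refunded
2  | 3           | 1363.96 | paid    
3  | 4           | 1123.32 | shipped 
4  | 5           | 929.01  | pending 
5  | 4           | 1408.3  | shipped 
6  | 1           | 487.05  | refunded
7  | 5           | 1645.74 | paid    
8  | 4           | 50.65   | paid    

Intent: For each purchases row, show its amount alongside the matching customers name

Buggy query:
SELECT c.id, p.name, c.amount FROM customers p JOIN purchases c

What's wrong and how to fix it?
Bug: Missing join condition: each purchases row is matched to all customers rows instead of just its own

Fix: Specify the join condition linking the foreign key to the parent id

Corrected query:
SELECT c.id, p.name, c.amount FROM customers p JOIN purchases c ON c.customer_id = p.id

Result:
id | name  | amount 
---+-------+--------
1  | Grace | 304.49 
2  | Frank | 1363.96
3  | Dave  | 1123.32
4  | Carol | 929.01 
5  | Dave  | 1408.3 
6  | Grace | 487.05 
7  | Carol | 1645.74
8  | Dave  | 50.65  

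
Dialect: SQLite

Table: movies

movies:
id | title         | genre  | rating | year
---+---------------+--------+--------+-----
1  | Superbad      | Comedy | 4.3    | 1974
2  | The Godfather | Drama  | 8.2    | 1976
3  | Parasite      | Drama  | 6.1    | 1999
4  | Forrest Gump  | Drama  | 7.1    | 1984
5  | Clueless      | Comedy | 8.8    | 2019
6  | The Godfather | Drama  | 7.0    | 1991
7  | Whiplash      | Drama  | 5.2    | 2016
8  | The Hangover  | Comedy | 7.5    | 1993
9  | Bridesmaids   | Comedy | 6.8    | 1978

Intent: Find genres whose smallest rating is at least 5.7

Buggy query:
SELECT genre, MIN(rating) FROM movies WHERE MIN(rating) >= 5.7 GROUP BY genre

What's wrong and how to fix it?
Bug: Aggregates like MIN are computed per group after WHERE runs

Fix: Use HAVING for the per-group MIN condition

Corrected query:
SELECT genre, MIN(rating) FROM movies GROUP BY genre HAVING MIN(rating) >= 5.7

Result:
(no rows)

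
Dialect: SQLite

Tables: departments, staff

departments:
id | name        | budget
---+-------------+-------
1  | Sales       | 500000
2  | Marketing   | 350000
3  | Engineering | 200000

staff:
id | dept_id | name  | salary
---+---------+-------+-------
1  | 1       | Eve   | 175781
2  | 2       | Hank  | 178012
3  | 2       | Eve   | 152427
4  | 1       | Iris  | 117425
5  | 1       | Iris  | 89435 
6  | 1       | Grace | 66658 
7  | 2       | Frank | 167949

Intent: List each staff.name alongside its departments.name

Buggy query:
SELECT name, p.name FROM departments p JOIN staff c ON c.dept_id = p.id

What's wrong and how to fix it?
Bug: Both tables have a 'name' column; the unqualified reference is ambiguous

Fix: Prefix ambiguous columns with the table alias

Corrected query:
SELECT c.name, p.name FROM departments p JOIN staff c ON c.dept_id = p.id

Result:
name  | name     
------+----------
Eve   | Sales    
Hank  | Marketing
Eve   | Marketing
Iris  | Sales    
Iris  | Sales    
Grace | Sales    
Frank | Marketing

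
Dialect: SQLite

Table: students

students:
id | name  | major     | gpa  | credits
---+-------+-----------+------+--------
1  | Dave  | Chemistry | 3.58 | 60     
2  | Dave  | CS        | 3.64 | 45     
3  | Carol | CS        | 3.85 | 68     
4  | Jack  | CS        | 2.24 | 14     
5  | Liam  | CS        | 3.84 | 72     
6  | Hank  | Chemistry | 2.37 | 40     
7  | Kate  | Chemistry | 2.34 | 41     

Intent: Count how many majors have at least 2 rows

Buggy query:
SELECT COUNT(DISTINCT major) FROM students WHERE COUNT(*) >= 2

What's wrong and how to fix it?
Bug: COUNT(*) cannot appear in WHERE; the per-group count doesn't exist yet

Fix: Use a subquery that GROUPs and filters with HAVING, then count its rows

Corrected query:
SELECT COUNT(*) FROM (SELECT major FROM students GROUP BY major HAVING COUNT(*) >= 2)

Result:
COUNT(*)
--------
2       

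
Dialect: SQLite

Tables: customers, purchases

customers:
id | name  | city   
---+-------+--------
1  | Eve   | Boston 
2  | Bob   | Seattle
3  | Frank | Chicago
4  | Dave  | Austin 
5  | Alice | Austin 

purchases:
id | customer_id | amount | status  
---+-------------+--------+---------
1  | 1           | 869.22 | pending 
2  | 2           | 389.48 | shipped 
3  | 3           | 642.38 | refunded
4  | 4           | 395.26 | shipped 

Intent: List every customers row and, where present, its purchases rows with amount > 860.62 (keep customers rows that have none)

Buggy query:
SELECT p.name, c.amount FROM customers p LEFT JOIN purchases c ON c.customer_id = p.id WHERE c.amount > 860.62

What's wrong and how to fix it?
Bug: A WHERE condition on the right-hand table after LEFT JOIN drops unmatched parents

Fix: Move the right-table condition into the ON clause so unmatched parents are kept

Corrected query:
SELECT p.name, c.amount FROM customers p LEFT JOIN purchases c ON c.customer_id = p.id AND c.amount > 860.62

Result:
name  | amount
------+-------
Eve   | 869.22
Bob   | NULL  
Frank | NULL  
Dave  | NULL  
Alice | NULL  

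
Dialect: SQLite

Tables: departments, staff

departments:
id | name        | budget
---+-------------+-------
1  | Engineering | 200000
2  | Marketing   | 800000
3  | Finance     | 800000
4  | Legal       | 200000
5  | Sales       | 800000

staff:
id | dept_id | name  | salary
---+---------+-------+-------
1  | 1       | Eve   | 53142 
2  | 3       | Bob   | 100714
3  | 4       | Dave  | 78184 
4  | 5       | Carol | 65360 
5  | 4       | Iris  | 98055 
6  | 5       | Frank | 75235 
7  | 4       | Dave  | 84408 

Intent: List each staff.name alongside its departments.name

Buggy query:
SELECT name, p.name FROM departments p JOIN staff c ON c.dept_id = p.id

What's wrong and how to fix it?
Bug: 'name' exists in both joined tables, so the database can't tell which one is meant

Fix: Prefix ambiguous columns with the table alias

Corrected query:
SELECT c.name, p.name FROM departments p JOIN staff c ON c.dept_id = p.id

Result:
name  | name       
------+------------
Eve   | Engineering
Bob   | Finance    
Dave  | Legal      
Carol | Sales      
Iris  | Legal      
Frank | Sales      
Dave  | Legal      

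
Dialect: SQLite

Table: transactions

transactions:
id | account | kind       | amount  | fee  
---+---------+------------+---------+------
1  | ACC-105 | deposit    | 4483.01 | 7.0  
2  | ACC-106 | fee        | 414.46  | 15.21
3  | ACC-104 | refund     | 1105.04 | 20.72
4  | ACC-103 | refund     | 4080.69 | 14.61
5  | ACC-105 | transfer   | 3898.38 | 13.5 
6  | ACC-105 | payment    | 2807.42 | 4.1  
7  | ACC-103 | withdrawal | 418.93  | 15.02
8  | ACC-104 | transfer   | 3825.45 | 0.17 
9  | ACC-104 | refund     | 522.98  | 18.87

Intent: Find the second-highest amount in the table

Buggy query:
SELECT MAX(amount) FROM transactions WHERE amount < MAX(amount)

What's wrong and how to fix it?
Bug: MAX(amount) on the right of the comparison is an aggregate-in-WHERE error

Fix: Put the inner MAX in a scalar subquery

Corrected query:
SELECT MAX(amount) FROM transactions WHERE amount < (SELECT MAX(amount) FROM transactions)

Result:
MAX(amount)
-----------
4080.69    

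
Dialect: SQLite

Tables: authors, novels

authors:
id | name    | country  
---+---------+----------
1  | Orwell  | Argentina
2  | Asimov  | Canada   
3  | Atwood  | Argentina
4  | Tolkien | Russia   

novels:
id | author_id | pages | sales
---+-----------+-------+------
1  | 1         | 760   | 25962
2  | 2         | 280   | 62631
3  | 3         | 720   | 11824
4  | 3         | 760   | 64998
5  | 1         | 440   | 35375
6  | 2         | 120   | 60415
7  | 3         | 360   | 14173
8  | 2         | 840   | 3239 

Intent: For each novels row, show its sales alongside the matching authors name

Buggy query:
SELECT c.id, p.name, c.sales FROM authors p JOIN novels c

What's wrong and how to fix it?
Bug: JOIN with no ON clause produces a cartesian product; every novels row pairs with every authors row

Fix: Specify the join condition linking the foreign key to the parent id

Corrected query:
SELECT c.id, p.name, c.sales FROM authors p JOIN novels c ON c.author_id = p.id

Result:
id | name   | sales
---+--------+------
1  | Orwell | 25962
2  | Asimov | 62631
3  | Atwood | 11824
4  | Atwood | 64998
5  | Orwell | 35375
6  | Asimov | 60415
7  | Atwood | 14173
8  | Asimov | 3239 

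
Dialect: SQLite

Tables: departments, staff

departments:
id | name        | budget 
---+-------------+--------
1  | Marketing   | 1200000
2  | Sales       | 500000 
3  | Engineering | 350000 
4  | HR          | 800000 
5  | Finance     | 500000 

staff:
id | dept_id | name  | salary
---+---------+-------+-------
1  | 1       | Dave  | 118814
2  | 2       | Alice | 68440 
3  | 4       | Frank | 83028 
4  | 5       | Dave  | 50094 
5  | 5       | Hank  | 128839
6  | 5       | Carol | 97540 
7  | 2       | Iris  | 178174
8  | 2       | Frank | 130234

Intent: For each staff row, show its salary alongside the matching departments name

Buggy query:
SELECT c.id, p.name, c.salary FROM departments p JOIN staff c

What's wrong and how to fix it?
Bug: Missing join condition: each staff row is matched to all departments rows instead of just its own

Fix: Add ON c.dept_id = p.id to the JOIN

Corrected query:
SELECT c.id, p.name, c.salary FROM departments p JOIN staff c ON c.dept_id = p.id

Result:
id | name      | salary
---+-----------+-------
1  | Marketing | 118814
2  | Sales     | 68440 
3  | HR        | 83028 
4  | Finance   | 50094 
5  | Finance   | 128839
6  | Finance   | 97540 
7  | Sales     | 178174
8  | Sales     | 130234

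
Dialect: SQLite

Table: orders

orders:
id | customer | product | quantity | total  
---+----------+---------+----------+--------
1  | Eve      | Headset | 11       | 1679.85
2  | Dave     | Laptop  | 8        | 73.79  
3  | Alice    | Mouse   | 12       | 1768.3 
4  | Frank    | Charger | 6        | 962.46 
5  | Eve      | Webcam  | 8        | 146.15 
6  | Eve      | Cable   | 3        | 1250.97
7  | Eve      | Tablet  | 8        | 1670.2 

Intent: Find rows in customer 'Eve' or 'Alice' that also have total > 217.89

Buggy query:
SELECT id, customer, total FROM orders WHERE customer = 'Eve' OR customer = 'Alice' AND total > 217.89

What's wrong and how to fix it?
Bug: Without parentheses, AND is evaluated before OR, so the total filter only applies to the 'Alice' branch

Fix: Add parentheses around the OR so the AND applies to both alternatives

Corrected query:
SELECT id, customer, total FROM orders WHERE (customer = 'Eve' OR customer = 'Alice') AND total > 217.89

Result:
id | customer | total  
---+----------+--------
1  | Eve      | 1679.85
3  | Alice    | 1768.3 
6  | Eve      | 1250.97
7  | Eve      | 1670.2 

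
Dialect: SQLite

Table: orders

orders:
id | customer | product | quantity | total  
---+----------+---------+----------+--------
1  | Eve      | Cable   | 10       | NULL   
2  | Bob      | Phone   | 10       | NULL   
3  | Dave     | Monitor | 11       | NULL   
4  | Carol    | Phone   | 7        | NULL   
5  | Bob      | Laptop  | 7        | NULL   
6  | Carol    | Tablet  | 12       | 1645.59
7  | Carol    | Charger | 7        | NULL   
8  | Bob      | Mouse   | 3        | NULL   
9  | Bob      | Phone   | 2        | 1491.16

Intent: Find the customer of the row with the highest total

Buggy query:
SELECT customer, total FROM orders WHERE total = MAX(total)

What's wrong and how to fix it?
Bug: MAX(total) is an aggregate and cannot be used directly in WHERE

Fix: Use a subquery: WHERE total = (SELECT MAX(total) FROM orders)

Corrected query:
SELECT customer, total FROM orders WHERE total = (SELECT MAX(total) FROM orders)

Result:
customer | total  
---------+--------
Carol    | 1645.59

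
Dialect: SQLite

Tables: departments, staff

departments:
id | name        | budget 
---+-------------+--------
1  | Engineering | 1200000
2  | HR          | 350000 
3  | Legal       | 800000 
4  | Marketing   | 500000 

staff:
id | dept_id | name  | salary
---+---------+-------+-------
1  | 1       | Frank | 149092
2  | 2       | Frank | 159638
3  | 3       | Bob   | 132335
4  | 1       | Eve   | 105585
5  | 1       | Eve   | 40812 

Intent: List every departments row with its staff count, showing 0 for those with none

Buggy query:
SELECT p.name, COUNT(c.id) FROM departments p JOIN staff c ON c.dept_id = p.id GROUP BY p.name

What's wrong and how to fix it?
Bug: INNER JOIN drops departments rows that have no matching staff rows

Fix: Use LEFT JOIN so parents without children still appear (COUNT(c.id) gives 0)

Corrected query:
SELECT p.name, COUNT(c.id) FROM departments p LEFT JOIN staff c ON c.dept_id = p.id GROUP BY p.name

Result:
name        | COUNT(c.id)
------------+------------
Engineering | 3          
HR          | 1          
Legal       | 1          
Marketing   | 0          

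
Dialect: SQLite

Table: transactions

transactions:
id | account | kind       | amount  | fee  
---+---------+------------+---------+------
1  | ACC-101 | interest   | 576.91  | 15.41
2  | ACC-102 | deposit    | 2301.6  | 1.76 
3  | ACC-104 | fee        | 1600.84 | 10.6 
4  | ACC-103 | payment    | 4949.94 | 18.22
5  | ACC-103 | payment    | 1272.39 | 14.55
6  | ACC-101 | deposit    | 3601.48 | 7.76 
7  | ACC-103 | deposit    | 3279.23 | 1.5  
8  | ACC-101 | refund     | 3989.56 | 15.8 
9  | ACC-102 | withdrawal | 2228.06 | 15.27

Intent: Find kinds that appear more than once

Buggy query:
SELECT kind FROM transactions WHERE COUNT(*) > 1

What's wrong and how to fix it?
Bug: WHERE can't reference COUNT(*); aggregates are computed after WHERE

Fix: GROUP BY kind, then filter groups with HAVING COUNT(*) > 1

Corrected query:
SELECT kind FROM transactions GROUP BY kind HAVING COUNT(*) > 1

Result:
kind   
-------
deposit
payment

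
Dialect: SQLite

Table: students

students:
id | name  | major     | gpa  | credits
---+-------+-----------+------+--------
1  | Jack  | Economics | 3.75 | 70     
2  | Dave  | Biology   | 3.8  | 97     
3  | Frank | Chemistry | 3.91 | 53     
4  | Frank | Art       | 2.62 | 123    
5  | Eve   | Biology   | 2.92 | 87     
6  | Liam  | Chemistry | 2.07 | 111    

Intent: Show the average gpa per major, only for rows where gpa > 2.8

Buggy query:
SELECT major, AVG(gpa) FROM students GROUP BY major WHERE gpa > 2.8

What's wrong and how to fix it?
Bug: Row-level WHERE must come before GROUP BY in the clause order

Fix: Place WHERE between FROM and GROUP BY

Corrected query:
SELECT major, AVG(gpa) FROM students WHERE gpa > 2.8 GROUP BY major

Result:
major     | AVG(gpa)
----------+---------
Biology   | 3.36    
Chemistry | 3.91    
Economics | 3.75    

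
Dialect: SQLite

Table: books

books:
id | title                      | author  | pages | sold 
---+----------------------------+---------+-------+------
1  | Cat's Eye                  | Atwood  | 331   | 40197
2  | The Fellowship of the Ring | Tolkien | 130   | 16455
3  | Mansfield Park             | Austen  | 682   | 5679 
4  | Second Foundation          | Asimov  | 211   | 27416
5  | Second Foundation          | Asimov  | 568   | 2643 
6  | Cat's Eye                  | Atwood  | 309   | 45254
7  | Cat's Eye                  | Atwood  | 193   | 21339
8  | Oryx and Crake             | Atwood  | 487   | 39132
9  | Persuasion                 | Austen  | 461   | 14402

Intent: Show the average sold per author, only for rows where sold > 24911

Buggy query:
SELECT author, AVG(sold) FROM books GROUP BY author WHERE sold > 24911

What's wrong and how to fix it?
Bug: WHERE cannot follow GROUP BY

Fix: Move the WHERE clause before GROUP BY

Corrected query:
SELECT author, AVG(sold) FROM books WHERE sold > 24911 GROUP BY author

Result:
author | AVG(sold)   
-------+-------------
Asimov | 27416       
Atwood | 41527.666667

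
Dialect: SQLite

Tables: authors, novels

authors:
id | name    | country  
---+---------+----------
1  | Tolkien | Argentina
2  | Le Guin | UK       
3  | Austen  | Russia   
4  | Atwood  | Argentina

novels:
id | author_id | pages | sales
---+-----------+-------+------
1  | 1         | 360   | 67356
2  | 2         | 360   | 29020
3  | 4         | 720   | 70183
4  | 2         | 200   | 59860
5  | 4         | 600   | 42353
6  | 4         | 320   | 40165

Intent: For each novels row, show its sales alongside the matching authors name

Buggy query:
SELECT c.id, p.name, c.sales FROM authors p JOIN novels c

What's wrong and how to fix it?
Bug: Missing join condition: each novels row is matched to all authors rows instead of just its own

Fix: Specify the join condition linking the foreign key to the parent id

Corrected query:
SELECT c.id, p.name, c.sales FROM authors p JOIN novels c ON c.author_id = p.id

Result:
id | name    | sales
---+---------+------
1  | Tolkien | 67356
2  | Le Guin | 29020
3  | Atwood  | 70183
4  | Le Guin | 59860
5  | Atwood  | 42353
6  | Atwood  | 40165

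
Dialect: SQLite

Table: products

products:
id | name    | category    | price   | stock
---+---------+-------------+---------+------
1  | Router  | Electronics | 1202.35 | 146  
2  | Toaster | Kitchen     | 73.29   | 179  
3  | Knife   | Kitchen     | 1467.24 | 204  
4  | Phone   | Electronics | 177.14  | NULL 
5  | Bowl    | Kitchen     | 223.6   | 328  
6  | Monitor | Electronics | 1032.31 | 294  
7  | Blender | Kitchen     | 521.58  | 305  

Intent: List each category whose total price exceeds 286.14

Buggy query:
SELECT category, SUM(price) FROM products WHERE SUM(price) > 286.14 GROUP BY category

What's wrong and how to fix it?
Bug: SUM(price) is an aggregate, but WHERE filters rows before aggregation

Fix: Use HAVING (which filters groups after aggregation) instead of WHERE

Corrected query:
SELECT category, SUM(price) FROM products GROUP BY category HAVING SUM(price) > 286.14

Result:
category    | SUM(price)
------------+-----------
Electronics | 2411.8    
Kitchen     | 2285.71   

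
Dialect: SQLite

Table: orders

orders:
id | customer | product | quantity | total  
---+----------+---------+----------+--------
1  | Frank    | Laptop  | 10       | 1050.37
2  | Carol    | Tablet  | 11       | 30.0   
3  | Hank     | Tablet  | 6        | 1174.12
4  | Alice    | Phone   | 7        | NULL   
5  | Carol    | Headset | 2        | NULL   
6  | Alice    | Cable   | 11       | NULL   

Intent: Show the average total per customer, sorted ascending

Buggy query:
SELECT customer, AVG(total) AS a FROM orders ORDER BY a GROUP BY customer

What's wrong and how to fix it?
Bug: GROUP BY must precede ORDER BY

Fix: Reorder: SELECT … FROM … GROUP BY … ORDER BY …

Corrected query:
SELECT customer, AVG(total) AS a FROM orders GROUP BY customer ORDER BY a

Result:
customer | a      
---------+--------
Alice    | NULL   
Carol    | 30     
Frank    | 1050.37
Hank     | 1174.12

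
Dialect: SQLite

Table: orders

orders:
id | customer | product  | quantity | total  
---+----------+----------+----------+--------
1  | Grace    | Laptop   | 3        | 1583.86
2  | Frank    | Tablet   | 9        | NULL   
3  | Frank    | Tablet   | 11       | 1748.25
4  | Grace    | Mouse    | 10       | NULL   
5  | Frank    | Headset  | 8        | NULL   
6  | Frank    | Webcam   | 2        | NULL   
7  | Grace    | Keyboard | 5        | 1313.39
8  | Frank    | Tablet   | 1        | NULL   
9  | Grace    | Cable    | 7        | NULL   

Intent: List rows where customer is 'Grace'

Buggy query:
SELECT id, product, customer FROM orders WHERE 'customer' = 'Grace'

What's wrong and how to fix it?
Bug: Single quotes denote string literals in SQL; the column name is being compared as a constant string

Fix: Remove the quotes around the column name (or use double quotes for an identifier)

Corrected query:
SELECT id, product, customer FROM orders WHERE customer = 'Grace'

Result:
id | product  | customer
---+----------+---------
1  | Laptop   | Grace   
4  | Mouse    | Grace   
7  | Keyboard | Grace   
9  | Cable    | Grace   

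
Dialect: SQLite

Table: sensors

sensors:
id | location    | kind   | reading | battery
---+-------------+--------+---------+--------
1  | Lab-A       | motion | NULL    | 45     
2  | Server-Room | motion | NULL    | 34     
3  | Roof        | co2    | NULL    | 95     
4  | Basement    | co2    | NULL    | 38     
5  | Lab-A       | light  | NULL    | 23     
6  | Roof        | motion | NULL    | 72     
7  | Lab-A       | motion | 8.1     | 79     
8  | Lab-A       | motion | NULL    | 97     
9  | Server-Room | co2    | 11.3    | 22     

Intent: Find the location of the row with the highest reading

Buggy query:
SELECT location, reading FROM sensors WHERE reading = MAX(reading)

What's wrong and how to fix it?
Bug: WHERE is evaluated per row; an aggregate over the whole table isn't defined there

Fix: Use a subquery: WHERE reading = (SELECT MAX(reading) FROM sensors)

Corrected query:
SELECT location, reading FROM sensors WHERE reading = (SELECT MAX(reading) FROM sensors)

Result:
location    | reading
------------+--------
Server-Room | 11.3   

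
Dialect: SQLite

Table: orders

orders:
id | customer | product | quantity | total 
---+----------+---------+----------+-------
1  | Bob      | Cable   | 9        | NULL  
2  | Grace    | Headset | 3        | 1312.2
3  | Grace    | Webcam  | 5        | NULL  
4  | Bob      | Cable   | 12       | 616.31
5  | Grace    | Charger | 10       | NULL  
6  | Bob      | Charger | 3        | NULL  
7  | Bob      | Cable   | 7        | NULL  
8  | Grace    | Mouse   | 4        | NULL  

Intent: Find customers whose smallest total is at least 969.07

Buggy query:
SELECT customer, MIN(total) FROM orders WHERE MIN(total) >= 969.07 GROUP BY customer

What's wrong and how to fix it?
Bug: MIN() in WHERE is a misuse of aggregate

Fix: Use HAVING for the per-group MIN condition

Corrected query:
SELECT customer, MIN(total) FROM orders GROUP BY customer HAVING MIN(total) >= 969.07

Result:
customer | MIN(total)
---------+-----------
Grace    | 1312.2    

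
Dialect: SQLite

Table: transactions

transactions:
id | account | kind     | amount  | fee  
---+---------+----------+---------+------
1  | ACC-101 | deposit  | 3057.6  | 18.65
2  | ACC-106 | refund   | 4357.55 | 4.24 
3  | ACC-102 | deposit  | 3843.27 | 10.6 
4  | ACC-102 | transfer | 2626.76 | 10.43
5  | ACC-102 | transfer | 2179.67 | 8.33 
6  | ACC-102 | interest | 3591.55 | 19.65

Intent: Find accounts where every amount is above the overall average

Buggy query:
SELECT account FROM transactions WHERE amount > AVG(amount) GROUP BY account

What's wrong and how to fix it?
Bug: WHERE evaluates per row before aggregation, so AVG() is unavailable

Fix: Compute the overall average in a scalar subquery and compare each group's MIN against it in HAVING

Corrected query:
SELECT account FROM transactions GROUP BY account HAVING MIN(amount) > (SELECT AVG(amount) FROM transactions)

Result:
account
-------
ACC-106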